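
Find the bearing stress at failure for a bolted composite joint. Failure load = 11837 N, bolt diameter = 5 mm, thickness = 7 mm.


sigma_br = F/(d*h) = 11837/(5*7) = 338.2 MPa

338.2 MPa


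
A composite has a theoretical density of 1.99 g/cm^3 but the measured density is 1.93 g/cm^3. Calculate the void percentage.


Void% = (rho_theo - rho_actual)/rho_theo * 100 = (1.99 - 1.93)/1.99 * 100 = 3.02%

3.02%


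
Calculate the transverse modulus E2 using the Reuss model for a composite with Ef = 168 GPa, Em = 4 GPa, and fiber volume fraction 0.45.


1/E2 = Vf/Ef + (1-Vf)/Em = 0.45/168 + 0.55/4
E2 = 7.13 GPa

7.13 GPa


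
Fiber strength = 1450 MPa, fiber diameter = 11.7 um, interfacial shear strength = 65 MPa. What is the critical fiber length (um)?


Lc = sigma_f * d / (2 * tau_i) = 1450 * 11.7 / (2 * 65) = 130.5 um

130.5 um


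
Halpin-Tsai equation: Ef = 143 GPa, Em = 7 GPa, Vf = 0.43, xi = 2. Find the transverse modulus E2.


eta = (Ef/Em - 1)/(Ef/Em + xi) = (20.4286 - 1)/(20.4286 + 2) = 0.8662
E2 = Em*(1+xi*eta*Vf)/(1-eta*Vf) = 19.47 GPa

19.47 GPa


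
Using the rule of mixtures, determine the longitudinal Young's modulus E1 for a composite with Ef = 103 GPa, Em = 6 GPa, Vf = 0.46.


E1 = Ef*Vf + Em*(1-Vf) = 103*0.46 + 6*0.54 = 50.62 GPa

50.62 GPa


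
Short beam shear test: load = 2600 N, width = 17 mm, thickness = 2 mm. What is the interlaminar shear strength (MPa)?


ILSS = 3F/(4bh) = 3*2600/(4*17*2) = 57.35 MPa

57.35 MPa


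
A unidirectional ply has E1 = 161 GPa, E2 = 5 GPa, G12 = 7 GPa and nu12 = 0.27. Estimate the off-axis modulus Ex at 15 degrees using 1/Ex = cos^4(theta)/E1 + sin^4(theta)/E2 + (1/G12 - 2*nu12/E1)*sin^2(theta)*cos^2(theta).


cos^4(15) = 0.870513, sin^4(15) = 0.004487, sin^2(15)*cos^2(15) = 0.0625
1/G12 - 2*nu12/E1 = 1/7 - 2*0.27/161 = 0.139503 GPa^-1
1/Ex = 0.870513/161 + 0.004487/5 + 0.139503*0.0625 = 0.0150233 GPa^-1
Ex = 66.56 GPa

66.56 GPa


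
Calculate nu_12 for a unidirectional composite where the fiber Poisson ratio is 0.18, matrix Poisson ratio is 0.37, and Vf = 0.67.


nu_12 = nu_f*Vf + nu_m*(1-Vf) = 0.18*0.67 + 0.37*0.33 = 0.2427

0.2427


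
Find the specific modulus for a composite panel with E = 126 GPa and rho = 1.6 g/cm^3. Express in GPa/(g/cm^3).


Specific stiffness = E/rho = 126/1.6 = 78.8 GPa/(g/cm^3)

78.8 GPa/(g/cm^3)


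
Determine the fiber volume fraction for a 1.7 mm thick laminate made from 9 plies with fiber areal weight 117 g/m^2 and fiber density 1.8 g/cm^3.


Vf = n * FAW / (rho_f * h * 1000) = 9 * 117 / (1.8 * 1.7 * 1000) = 0.3441

0.3441


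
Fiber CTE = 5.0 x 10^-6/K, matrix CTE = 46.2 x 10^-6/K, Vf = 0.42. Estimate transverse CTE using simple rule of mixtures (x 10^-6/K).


alpha_2 = alpha_f*Vf + alpha_m*(1-Vf) = 5.0*0.42 + 46.2*0.58 = 28.9 x 10^-6/K

28.9 x 10^-6/K


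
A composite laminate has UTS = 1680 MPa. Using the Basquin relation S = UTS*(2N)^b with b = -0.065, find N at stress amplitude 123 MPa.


N = 0.5 * (S/UTS)^(1/b) = 0.5 * (123/1680)^(1/-0.065) = 1.4680e+17 cycles

1.4680e+17 cycles


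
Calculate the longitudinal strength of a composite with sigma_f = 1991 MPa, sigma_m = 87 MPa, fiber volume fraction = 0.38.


sigma_1 = sigma_f*Vf + sigma_m*(1-Vf) = 1991*0.38 + 87*0.62 = 810.5 MPa

810.5 MPa


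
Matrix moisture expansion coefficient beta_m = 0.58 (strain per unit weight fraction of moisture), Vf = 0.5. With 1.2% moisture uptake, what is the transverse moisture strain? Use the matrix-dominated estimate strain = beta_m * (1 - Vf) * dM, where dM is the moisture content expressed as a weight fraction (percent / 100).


dM = 1.2/100 = 0.012
strain = beta_m * (1-Vf) * dM = 0.58 * 0.5 * 0.012 = 0.00348

0.00348


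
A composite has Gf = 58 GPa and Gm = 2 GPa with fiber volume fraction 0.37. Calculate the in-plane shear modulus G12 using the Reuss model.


1/G12 = Vf/Gf + (1-Vf)/Gm = 0.37/58 + 0.63/2
G12 = 3.11 GPa

3.11 GPa


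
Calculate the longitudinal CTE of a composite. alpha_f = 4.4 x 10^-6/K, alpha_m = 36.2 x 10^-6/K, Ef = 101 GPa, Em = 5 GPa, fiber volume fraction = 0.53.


E1 = Ef*Vf + Em*(1-Vf) = 55.88
alpha_1 = (alpha_f*Ef*Vf + alpha_m*Em*(1-Vf))/E1 = 5.74 x 10^-6/K

5.74 x 10^-6/K


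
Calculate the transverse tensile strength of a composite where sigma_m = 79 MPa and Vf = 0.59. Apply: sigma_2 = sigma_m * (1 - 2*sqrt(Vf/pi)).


factor = 1 - 2*sqrt(0.59/pi) = 0.1333
sigma_2 = 79 * 0.1333 = 10.53 MPa

10.53 MPa


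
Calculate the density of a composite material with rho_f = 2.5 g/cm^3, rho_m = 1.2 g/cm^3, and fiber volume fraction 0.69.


rho_c = rho_f*Vf + rho_m*(1-Vf) = 2.5*0.69 + 1.2*0.31 = 2.097 g/cm^3

2.097 g/cm^3


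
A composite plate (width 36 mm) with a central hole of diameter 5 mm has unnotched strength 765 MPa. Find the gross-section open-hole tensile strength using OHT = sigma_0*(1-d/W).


OHT = sigma_0*(1-d/W) = 765*(1-5/36) = 658.8 MPa

658.8 MPa


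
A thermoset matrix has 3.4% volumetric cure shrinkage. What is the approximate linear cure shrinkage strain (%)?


Linear shrinkage ≈ vol_shrink/3 = 3.4/3 = 1.133%

1.133%


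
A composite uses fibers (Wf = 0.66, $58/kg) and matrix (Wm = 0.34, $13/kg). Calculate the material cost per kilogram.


Cost = cost_f*Wf + cost_m*Wm = 58*0.66 + 13*0.34 = $42.7/kg

$42.7/kg


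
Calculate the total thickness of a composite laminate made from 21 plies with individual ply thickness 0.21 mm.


h = n * t_ply = 21 * 0.21 = 4.41 mm

4.41 mm


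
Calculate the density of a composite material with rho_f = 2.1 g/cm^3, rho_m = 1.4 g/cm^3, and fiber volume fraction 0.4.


rho_c = rho_f*Vf + rho_m*(1-Vf) = 2.1*0.4 + 1.4*0.6 = 1.68 g/cm^3

1.68 g/cm^3


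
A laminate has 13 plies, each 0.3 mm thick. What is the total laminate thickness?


h = n * t_ply = 13 * 0.3 = 3.9 mm

3.9 mm


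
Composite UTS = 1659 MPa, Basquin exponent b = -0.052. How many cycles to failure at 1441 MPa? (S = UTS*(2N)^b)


N = 0.5 * (S/UTS)^(1/b) = 0.5 * (1441/1659)^(1/-0.052) = 7.5085 cycles

7.5085 cycles


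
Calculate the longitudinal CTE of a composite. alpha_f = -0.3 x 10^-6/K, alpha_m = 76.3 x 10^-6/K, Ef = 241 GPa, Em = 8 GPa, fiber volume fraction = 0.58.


E1 = Ef*Vf + Em*(1-Vf) = 143.14
alpha_1 = (alpha_f*Ef*Vf + alpha_m*Em*(1-Vf))/E1 = 1.5 x 10^-6/K

1.5 x 10^-6/K


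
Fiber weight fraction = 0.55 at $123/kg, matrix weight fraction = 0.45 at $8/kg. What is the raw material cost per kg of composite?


Cost = cost_f*Wf + cost_m*Wm = 123*0.55 + 8*0.45 = $71.25/kg

$71.25/kg


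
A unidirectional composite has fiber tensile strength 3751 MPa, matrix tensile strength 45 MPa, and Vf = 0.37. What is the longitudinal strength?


sigma_1 = sigma_f*Vf + sigma_m*(1-Vf) = 3751*0.37 + 45*0.63 = 1416.2 MPa

1416.2 MPa


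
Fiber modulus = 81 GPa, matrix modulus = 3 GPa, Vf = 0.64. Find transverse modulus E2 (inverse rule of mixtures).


1/E2 = Vf/Ef + (1-Vf)/Em = 0.64/81 + 0.36/3
E2 = 7.82 GPa

7.82 GPa


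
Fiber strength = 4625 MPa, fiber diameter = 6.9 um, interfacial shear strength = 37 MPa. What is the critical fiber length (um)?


Lc = sigma_f * d / (2 * tau_i) = 4625 * 6.9 / (2 * 37) = 431.3 um

431.3 um


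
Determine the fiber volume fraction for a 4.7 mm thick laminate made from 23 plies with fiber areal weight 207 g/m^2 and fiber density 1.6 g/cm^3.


Vf = n * FAW / (rho_f * h * 1000) = 23 * 207 / (1.6 * 4.7 * 1000) = 0.6331

0.6331


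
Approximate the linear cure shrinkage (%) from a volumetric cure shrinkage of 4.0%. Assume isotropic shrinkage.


Linear shrinkage ≈ vol_shrink/3 = 4.0/3 = 1.333%

1.333%


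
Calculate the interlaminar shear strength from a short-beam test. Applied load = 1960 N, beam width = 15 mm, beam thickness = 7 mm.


ILSS = 3F/(4bh) = 3*1960/(4*15*7) = 14.0 MPa

14.0 MPa


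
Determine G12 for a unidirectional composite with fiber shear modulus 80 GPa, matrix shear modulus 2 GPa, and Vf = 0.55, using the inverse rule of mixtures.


1/G12 = Vf/Gf + (1-Vf)/Gm = 0.55/80 + 0.45/2
G12 = 4.31 GPa

4.31 GPa


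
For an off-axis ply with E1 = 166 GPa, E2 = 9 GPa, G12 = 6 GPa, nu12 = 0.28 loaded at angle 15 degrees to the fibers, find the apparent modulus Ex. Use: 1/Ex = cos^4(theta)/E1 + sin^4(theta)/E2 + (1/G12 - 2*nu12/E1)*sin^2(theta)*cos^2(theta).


cos^4(15) = 0.870513, sin^4(15) = 0.004487, sin^2(15)*cos^2(15) = 0.0625
1/G12 - 2*nu12/E1 = 1/6 - 2*0.28/166 = 0.163293 GPa^-1
1/Ex = 0.870513/166 + 0.004487/9 + 0.163293*0.0625 = 0.0159485 GPa^-1
Ex = 62.7 GPa

62.7 GPa


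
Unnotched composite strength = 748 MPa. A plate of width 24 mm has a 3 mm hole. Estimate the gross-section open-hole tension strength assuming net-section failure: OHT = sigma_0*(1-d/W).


OHT = sigma_0*(1-d/W) = 748*(1-3/24) = 654.5 MPa

654.5 MPa


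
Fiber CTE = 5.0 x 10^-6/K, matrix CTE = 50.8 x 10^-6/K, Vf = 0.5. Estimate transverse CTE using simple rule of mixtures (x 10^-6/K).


alpha_2 = alpha_f*Vf + alpha_m*(1-Vf) = 5.0*0.5 + 50.8*0.5 = 27.9 x 10^-6/K

27.9 x 10^-6/K


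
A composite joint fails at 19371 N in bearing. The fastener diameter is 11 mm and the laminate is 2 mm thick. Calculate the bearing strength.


sigma_br = F/(d*h) = 19371/(11*2) = 880.5 MPa

880.5 MPa


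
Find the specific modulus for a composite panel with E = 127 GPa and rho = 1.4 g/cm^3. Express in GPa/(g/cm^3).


Specific stiffness = E/rho = 127/1.4 = 90.7 GPa/(g/cm^3)

90.7 GPa/(g/cm^3)


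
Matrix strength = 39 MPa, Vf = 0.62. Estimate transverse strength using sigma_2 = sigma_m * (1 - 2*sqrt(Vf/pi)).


factor = 1 - 2*sqrt(0.62/pi) = 0.1115
sigma_2 = 39 * 0.1115 = 4.35 MPa

4.35 MPa


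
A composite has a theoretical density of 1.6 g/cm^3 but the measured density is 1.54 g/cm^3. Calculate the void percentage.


Void% = (rho_theo - rho_actual)/rho_theo * 100 = (1.6 - 1.54)/1.6 * 100 = 3.75%

3.75%


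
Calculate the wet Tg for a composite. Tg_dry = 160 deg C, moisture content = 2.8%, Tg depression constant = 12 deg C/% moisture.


Tg_wet = Tg_dry - k*moisture = 160 - 12*2.8 = 126.4 deg C

126.4 deg C


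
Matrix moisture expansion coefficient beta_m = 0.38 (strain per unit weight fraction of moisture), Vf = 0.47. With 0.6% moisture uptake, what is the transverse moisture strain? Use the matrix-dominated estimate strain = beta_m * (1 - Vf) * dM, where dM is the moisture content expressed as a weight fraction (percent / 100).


dM = 0.6/100 = 0.006
strain = beta_m * (1-Vf) * dM = 0.38 * 0.53 * 0.006 = 0.0012084

0.0012084


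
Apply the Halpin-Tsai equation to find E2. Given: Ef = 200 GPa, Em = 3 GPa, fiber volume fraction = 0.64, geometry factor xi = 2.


eta = (Ef/Em - 1)/(Ef/Em + xi) = (66.6667 - 1)/(66.6667 + 2) = 0.9563
E2 = Em*(1+xi*eta*Vf)/(1-eta*Vf) = 17.2 GPa

17.2 GPa


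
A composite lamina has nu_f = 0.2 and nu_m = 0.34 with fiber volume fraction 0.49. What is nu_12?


nu_12 = nu_f*Vf + nu_m*(1-Vf) = 0.2*0.49 + 0.34*0.51 = 0.2714

0.2714


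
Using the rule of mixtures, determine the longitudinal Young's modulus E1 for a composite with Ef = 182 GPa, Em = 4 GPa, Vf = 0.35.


E1 = Ef*Vf + Em*(1-Vf) = 182*0.35 + 4*0.65 = 66.3 GPa

66.3 GPa


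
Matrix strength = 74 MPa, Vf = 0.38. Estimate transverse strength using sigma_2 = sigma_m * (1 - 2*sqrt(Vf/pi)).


factor = 1 - 2*sqrt(0.38/pi) = 0.3044
sigma_2 = 74 * 0.3044 = 22.53 MPa

22.53 MPa


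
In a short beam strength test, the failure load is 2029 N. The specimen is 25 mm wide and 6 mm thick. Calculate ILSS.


ILSS = 3F/(4bh) = 3*2029/(4*25*6) = 10.15 MPa

10.15 MPa


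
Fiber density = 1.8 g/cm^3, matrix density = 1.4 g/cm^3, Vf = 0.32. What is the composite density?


rho_c = rho_f*Vf + rho_m*(1-Vf) = 1.8*0.32 + 1.4*0.68 = 1.528 g/cm^3

1.528 g/cm^3


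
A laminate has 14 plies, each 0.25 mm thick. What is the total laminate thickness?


h = n * t_ply = 14 * 0.25 = 3.5 mm

3.5 mm


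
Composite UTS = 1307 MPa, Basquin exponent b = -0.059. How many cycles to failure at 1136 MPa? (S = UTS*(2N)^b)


N = 0.5 * (S/UTS)^(1/b) = 0.5 * (1136/1307)^(1/-0.059) = 5.3843 cycles

5.3843 cycles


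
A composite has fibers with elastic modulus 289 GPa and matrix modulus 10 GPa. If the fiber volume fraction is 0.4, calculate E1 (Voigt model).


E1 = Ef*Vf + Em*(1-Vf) = 289*0.4 + 10*0.6 = 121.6 GPa

121.6 GPa


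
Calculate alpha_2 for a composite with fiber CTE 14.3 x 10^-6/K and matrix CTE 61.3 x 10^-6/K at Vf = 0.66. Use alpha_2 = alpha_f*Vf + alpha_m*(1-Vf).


alpha_2 = alpha_f*Vf + alpha_m*(1-Vf) = 14.3*0.66 + 61.3*0.34 = 30.3 x 10^-6/K

30.3 x 10^-6/K


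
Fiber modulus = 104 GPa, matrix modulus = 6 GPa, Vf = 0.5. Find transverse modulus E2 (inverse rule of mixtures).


1/E2 = Vf/Ef + (1-Vf)/Em = 0.5/104 + 0.5/6
E2 = 11.35 GPa

11.35 GPa


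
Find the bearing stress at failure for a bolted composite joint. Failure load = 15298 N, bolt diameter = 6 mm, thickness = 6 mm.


sigma_br = F/(d*h) = 15298/(6*6) = 424.9 MPa

424.9 MPa


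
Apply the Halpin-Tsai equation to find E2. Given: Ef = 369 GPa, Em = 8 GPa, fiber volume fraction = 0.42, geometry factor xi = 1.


eta = (Ef/Em - 1)/(Ef/Em + xi) = (46.125 - 1)/(46.125 + 1) = 0.9576
E2 = Em*(1+xi*eta*Vf)/(1-eta*Vf) = 18.76 GPa

18.76 GPa


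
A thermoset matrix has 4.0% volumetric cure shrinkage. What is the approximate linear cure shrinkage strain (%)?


Linear shrinkage ≈ vol_shrink/3 = 4.0/3 = 1.333%

1.333%


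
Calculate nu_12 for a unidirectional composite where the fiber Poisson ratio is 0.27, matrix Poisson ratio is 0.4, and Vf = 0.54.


nu_12 = nu_f*Vf + nu_m*(1-Vf) = 0.27*0.54 + 0.4*0.46 = 0.3298

0.3298


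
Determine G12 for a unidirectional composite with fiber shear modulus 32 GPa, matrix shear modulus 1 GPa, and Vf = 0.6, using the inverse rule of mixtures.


1/G12 = Vf/Gf + (1-Vf)/Gm = 0.6/32 + 0.4/1
G12 = 2.39 GPa

2.39 GPa


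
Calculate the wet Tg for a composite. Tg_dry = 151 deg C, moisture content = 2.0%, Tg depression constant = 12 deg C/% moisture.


Tg_wet = Tg_dry - k*moisture = 151 - 12*2.0 = 127.0 deg C

127.0 deg C


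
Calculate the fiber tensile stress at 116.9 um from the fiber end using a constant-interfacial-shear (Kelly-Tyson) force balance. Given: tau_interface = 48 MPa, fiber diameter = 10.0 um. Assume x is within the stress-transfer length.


Force balance: sigma_f * (pi*d^2/4) = tau * (pi*d) * x  ->  sigma_f = 4 * tau * x / d
sigma_f = 4 * 48 * 116.9 / 10.0 = 2244.5 MPa

2244.5 MPa


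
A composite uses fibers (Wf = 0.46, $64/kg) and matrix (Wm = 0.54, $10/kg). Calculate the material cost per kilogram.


Cost = cost_f*Wf + cost_m*Wm = 64*0.46 + 10*0.54 = $34.84/kg

$34.84/kg


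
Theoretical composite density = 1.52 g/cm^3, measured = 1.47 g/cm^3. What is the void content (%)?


Void% = (rho_theo - rho_actual)/rho_theo * 100 = (1.52 - 1.47)/1.52 * 100 = 3.29%

3.29%


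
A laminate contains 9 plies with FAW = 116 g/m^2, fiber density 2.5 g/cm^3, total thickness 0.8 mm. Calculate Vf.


Vf = n * FAW / (rho_f * h * 1000) = 9 * 116 / (2.5 * 0.8 * 1000) = 0.522

0.522


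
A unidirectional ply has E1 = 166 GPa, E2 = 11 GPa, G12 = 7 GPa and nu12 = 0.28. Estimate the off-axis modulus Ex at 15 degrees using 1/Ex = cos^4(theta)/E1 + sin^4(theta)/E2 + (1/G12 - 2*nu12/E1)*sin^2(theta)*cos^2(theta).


cos^4(15) = 0.870513, sin^4(15) = 0.004487, sin^2(15)*cos^2(15) = 0.0625
1/G12 - 2*nu12/E1 = 1/7 - 2*0.28/166 = 0.139484 GPa^-1
1/Ex = 0.870513/166 + 0.004487/11 + 0.139484*0.0625 = 0.0143697 GPa^-1
Ex = 69.59 GPa

69.59 GPa


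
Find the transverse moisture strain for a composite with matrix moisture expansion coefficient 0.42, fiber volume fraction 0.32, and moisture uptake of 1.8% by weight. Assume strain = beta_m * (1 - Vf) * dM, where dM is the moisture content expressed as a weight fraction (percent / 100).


dM = 1.8/100 = 0.018
strain = beta_m * (1-Vf) * dM = 0.42 * 0.68 * 0.018 = 0.0051408

0.0051408


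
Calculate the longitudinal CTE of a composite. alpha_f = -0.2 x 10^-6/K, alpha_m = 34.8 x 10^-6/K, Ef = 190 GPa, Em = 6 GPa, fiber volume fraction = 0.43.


E1 = Ef*Vf + Em*(1-Vf) = 85.12
alpha_1 = (alpha_f*Ef*Vf + alpha_m*Em*(1-Vf))/E1 = 1.21 x 10^-6/K

1.21 x 10^-6/K


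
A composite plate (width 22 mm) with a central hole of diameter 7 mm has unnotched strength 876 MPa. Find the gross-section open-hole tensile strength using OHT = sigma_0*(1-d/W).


OHT = sigma_0*(1-d/W) = 876*(1-7/22) = 597.3 MPa

597.3 MPa


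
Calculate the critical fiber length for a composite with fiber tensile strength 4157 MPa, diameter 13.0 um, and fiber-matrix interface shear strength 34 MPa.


Lc = sigma_f * d / (2 * tau_i) = 4157 * 13.0 / (2 * 34) = 794.7 um

794.7 um


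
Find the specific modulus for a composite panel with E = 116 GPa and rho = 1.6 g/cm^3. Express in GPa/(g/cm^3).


Specific stiffness = E/rho = 116/1.6 = 72.5 GPa/(g/cm^3)

72.5 GPa/(g/cm^3)


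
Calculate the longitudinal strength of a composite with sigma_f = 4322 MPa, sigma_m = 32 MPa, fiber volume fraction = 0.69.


sigma_1 = sigma_f*Vf + sigma_m*(1-Vf) = 4322*0.69 + 32*0.31 = 2992.1 MPa

2992.1 MPa


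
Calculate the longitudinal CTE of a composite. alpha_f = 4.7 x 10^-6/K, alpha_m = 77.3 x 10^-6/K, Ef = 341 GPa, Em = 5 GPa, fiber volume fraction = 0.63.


E1 = Ef*Vf + Em*(1-Vf) = 216.68
alpha_1 = (alpha_f*Ef*Vf + alpha_m*Em*(1-Vf))/E1 = 5.32 x 10^-6/K

5.32 x 10^-6/K


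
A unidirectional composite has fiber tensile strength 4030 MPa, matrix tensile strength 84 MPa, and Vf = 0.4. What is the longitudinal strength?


sigma_1 = sigma_f*Vf + sigma_m*(1-Vf) = 4030*0.4 + 84*0.6 = 1662.4 MPa

1662.4 MPa


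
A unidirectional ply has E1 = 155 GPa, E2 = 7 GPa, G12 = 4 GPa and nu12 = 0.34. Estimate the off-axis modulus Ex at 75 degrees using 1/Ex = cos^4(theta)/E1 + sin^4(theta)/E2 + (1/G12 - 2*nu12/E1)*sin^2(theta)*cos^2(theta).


cos^4(75) = 0.004487, sin^4(75) = 0.870513, sin^2(75)*cos^2(75) = 0.0625
1/G12 - 2*nu12/E1 = 1/4 - 2*0.34/155 = 0.245613 GPa^-1
1/Ex = 0.004487/155 + 0.870513/7 + 0.245613*0.0625 = 0.1397387 GPa^-1
Ex = 7.16 GPa

7.16 GPa


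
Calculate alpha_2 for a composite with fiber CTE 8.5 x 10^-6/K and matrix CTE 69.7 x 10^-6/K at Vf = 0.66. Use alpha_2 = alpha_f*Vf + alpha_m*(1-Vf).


alpha_2 = alpha_f*Vf + alpha_m*(1-Vf) = 8.5*0.66 + 69.7*0.34 = 29.3 x 10^-6/K

29.3 x 10^-6/K


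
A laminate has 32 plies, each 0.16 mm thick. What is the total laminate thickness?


h = n * t_ply = 32 * 0.16 = 5.12 mm

5.12 mm


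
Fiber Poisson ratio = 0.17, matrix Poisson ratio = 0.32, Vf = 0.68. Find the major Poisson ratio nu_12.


nu_12 = nu_f*Vf + nu_m*(1-Vf) = 0.17*0.68 + 0.32*0.32 = 0.218

0.218


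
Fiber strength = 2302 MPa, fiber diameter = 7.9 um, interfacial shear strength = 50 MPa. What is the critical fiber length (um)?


Lc = sigma_f * d / (2 * tau_i) = 2302 * 7.9 / (2 * 50) = 181.9 um

181.9 um


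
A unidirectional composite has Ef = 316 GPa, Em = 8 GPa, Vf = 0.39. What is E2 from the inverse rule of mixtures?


1/E2 = Vf/Ef + (1-Vf)/Em = 0.39/316 + 0.61/8
E2 = 12.91 GPa

12.91 GPa


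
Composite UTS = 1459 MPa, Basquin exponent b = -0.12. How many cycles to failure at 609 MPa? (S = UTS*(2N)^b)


N = 0.5 * (S/UTS)^(1/b) = 0.5 * (609/1459)^(1/-0.12) = 726.0279 cycles

726.0279 cycles


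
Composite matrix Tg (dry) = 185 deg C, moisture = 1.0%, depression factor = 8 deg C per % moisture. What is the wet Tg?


Tg_wet = Tg_dry - k*moisture = 185 - 8*1.0 = 177.0 deg C

177.0 deg C


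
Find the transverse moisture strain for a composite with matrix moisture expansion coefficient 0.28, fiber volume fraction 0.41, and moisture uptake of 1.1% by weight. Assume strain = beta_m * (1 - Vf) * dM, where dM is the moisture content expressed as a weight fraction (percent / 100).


dM = 1.1/100 = 0.011
strain = beta_m * (1-Vf) * dM = 0.28 * 0.59 * 0.011 = 0.0018172

0.0018172


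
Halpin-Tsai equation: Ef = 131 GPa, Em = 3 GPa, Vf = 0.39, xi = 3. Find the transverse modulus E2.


eta = (Ef/Em - 1)/(Ef/Em + xi) = (43.6667 - 1)/(43.6667 + 3) = 0.9143
E2 = Em*(1+xi*eta*Vf)/(1-eta*Vf) = 9.65 GPa

9.65 GPa


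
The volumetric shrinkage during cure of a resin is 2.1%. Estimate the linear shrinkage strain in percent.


Linear shrinkage ≈ vol_shrink/3 = 2.1/3 = 0.7%

0.7%


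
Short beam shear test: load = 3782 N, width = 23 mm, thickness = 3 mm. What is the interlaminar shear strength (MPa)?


ILSS = 3F/(4bh) = 3*3782/(4*23*3) = 41.11 MPa

41.11 MPa


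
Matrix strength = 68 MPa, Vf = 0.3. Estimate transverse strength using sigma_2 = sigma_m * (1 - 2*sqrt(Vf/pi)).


factor = 1 - 2*sqrt(0.3/pi) = 0.382
sigma_2 = 68 * 0.382 = 25.97 MPa

25.97 MPa


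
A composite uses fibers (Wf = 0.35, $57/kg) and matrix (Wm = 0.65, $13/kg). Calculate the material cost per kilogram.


Cost = cost_f*Wf + cost_m*Wm = 57*0.35 + 13*0.65 = $28.4/kg

$28.4/kg


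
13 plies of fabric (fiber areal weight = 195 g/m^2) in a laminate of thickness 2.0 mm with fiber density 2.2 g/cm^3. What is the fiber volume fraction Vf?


Vf = n * FAW / (rho_f * h * 1000) = 13 * 195 / (2.2 * 2.0 * 1000) = 0.5761

0.5761


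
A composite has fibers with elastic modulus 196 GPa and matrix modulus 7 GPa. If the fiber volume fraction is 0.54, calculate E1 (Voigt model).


E1 = Ef*Vf + Em*(1-Vf) = 196*0.54 + 7*0.46 = 109.06 GPa

109.06 GPa


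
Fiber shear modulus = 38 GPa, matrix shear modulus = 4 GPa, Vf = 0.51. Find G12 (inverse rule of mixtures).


1/G12 = Vf/Gf + (1-Vf)/Gm = 0.51/38 + 0.49/4
G12 = 7.36 GPa

7.36 GPa


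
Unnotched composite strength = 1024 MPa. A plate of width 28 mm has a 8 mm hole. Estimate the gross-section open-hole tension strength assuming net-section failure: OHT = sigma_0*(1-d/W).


OHT = sigma_0*(1-d/W) = 1024*(1-8/28) = 731.4 MPa

731.4 MPa


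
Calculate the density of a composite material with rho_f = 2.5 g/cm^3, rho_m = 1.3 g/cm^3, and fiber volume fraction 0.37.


rho_c = rho_f*Vf + rho_m*(1-Vf) = 2.5*0.37 + 1.3*0.63 = 1.744 g/cm^3

1.744 g/cm^3


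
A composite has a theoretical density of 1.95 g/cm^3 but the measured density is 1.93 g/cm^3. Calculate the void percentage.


Void% = (rho_theo - rho_actual)/rho_theo * 100 = (1.95 - 1.93)/1.95 * 100 = 1.03%

1.03%


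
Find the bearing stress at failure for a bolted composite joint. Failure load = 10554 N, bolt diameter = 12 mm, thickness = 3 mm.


sigma_br = F/(d*h) = 10554/(12*3) = 293.2 MPa

293.2 MPa


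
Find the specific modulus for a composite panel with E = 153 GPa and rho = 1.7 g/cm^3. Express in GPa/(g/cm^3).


Specific stiffness = E/rho = 153/1.7 = 90.0 GPa/(g/cm^3)

90.0 GPa/(g/cm^3)


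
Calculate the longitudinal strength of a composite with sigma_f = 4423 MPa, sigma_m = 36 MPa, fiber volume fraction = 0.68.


sigma_1 = sigma_f*Vf + sigma_m*(1-Vf) = 4423*0.68 + 36*0.32 = 3019.2 MPa

3019.2 MPa


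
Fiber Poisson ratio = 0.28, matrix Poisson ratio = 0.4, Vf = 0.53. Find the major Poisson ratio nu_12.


nu_12 = nu_f*Vf + nu_m*(1-Vf) = 0.28*0.53 + 0.4*0.47 = 0.3364

0.3364


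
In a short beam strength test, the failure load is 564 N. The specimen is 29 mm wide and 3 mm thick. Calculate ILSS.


ILSS = 3F/(4bh) = 3*564/(4*29*3) = 4.86 MPa

4.86 MPa


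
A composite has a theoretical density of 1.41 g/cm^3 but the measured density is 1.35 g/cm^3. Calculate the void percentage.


Void% = (rho_theo - rho_actual)/rho_theo * 100 = (1.41 - 1.35)/1.41 * 100 = 4.26%

4.26%


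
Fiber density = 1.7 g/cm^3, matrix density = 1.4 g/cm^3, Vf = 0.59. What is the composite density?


rho_c = rho_f*Vf + rho_m*(1-Vf) = 1.7*0.59 + 1.4*0.41 = 1.577 g/cm^3

1.577 g/cm^3


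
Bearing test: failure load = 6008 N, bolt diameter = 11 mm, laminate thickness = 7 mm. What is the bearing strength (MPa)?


sigma_br = F/(d*h) = 6008/(11*7) = 78.0 MPa

78.0 MPa


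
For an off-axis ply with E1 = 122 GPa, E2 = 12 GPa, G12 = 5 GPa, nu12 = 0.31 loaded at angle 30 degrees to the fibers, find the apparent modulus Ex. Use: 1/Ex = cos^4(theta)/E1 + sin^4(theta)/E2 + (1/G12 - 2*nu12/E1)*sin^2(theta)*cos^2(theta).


cos^4(30) = 0.5625, sin^4(30) = 0.0625, sin^2(30)*cos^2(30) = 0.1875
1/G12 - 2*nu12/E1 = 1/5 - 2*0.31/122 = 0.194918 GPa^-1
1/Ex = 0.5625/122 + 0.0625/12 + 0.194918*0.1875 = 0.0463661 GPa^-1
Ex = 21.57 GPa

21.57 GPa


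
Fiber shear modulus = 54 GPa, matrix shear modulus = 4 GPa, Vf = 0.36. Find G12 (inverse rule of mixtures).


1/G12 = Vf/Gf + (1-Vf)/Gm = 0.36/54 + 0.64/4
G12 = 6.0 GPa

6.0 GPa


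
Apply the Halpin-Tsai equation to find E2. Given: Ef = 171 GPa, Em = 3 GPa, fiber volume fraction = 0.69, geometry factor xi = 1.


eta = (Ef/Em - 1)/(Ef/Em + xi) = (57.0 - 1)/(57.0 + 1) = 0.9655
E2 = Em*(1+xi*eta*Vf)/(1-eta*Vf) = 14.98 GPa

14.98 GPa


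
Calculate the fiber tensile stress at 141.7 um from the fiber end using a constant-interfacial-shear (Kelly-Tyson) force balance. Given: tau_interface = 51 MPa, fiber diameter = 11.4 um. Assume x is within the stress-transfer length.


Force balance: sigma_f * (pi*d^2/4) = tau * (pi*d) * x  ->  sigma_f = 4 * tau * x / d
sigma_f = 4 * 51 * 141.7 / 11.4 = 2535.7 MPa

2535.7 MPa


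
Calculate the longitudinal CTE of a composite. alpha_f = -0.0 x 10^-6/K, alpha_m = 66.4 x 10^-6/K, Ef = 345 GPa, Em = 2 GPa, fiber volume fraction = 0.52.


E1 = Ef*Vf + Em*(1-Vf) = 180.36
alpha_1 = (alpha_f*Ef*Vf + alpha_m*Em*(1-Vf))/E1 = 0.35 x 10^-6/K

0.35 x 10^-6/K


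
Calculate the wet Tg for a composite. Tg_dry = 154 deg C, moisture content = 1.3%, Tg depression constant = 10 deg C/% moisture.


Tg_wet = Tg_dry - k*moisture = 154 - 10*1.3 = 141.0 deg C

141.0 deg C


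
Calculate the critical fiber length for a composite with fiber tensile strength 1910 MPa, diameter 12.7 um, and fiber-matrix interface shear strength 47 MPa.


Lc = sigma_f * d / (2 * tau_i) = 1910 * 12.7 / (2 * 47) = 258.1 um

258.1 um


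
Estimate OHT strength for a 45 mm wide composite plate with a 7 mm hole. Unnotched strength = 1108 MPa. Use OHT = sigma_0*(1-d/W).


OHT = sigma_0*(1-d/W) = 1108*(1-7/45) = 935.6 MPa

935.6 MPa


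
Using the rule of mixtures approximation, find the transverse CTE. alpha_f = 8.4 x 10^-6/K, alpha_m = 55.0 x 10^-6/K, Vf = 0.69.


alpha_2 = alpha_f*Vf + alpha_m*(1-Vf) = 8.4*0.69 + 55.0*0.31 = 22.8 x 10^-6/K

22.8 x 10^-6/K


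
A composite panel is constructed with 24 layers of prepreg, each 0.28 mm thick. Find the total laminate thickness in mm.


h = n * t_ply = 24 * 0.28 = 6.72 mm

6.72 mm


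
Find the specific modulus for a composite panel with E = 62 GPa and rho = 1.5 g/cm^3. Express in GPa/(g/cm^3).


Specific stiffness = E/rho = 62/1.5 = 41.3 GPa/(g/cm^3)

41.3 GPa/(g/cm^3)


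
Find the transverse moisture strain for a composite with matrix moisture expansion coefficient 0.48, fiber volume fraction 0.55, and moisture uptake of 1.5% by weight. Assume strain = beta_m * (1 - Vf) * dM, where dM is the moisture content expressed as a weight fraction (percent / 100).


dM = 1.5/100 = 0.015
strain = beta_m * (1-Vf) * dM = 0.48 * 0.45 * 0.015 = 0.00324

0.00324


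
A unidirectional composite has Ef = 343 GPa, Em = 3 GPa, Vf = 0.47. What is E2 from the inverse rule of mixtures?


1/E2 = Vf/Ef + (1-Vf)/Em = 0.47/343 + 0.53/3
E2 = 5.62 GPa

5.62 GPa


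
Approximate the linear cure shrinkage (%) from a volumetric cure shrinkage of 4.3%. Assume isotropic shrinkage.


Linear shrinkage ≈ vol_shrink/3 = 4.3/3 = 1.433%

1.433%


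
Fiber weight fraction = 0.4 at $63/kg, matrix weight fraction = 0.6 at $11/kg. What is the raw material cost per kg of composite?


Cost = cost_f*Wf + cost_m*Wm = 63*0.4 + 11*0.6 = $31.8/kg

$31.8/kg


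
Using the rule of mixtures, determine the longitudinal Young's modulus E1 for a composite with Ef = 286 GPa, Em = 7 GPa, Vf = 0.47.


E1 = Ef*Vf + Em*(1-Vf) = 286*0.47 + 7*0.53 = 138.13 GPa

138.13 GPa


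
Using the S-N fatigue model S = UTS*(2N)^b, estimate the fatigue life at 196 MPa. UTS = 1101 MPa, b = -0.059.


N = 0.5 * (S/UTS)^(1/b) = 0.5 * (196/1101)^(1/-0.059) = 2.5287e+12 cycles

2.5287e+12 cycles


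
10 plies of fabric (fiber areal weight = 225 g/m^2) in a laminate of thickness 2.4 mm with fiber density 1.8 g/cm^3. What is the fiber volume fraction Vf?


Vf = n * FAW / (rho_f * h * 1000) = 10 * 225 / (1.8 * 2.4 * 1000) = 0.5208

0.5208


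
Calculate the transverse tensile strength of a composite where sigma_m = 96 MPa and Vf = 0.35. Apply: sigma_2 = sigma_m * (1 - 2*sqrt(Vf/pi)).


factor = 1 - 2*sqrt(0.35/pi) = 0.3324
sigma_2 = 96 * 0.3324 = 31.91 MPa

31.91 MPa


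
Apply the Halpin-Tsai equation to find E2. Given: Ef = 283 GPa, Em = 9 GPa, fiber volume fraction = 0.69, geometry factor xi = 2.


eta = (Ef/Em - 1)/(Ef/Em + xi) = (31.4444 - 1)/(31.4444 + 2) = 0.9103
E2 = Em*(1+xi*eta*Vf)/(1-eta*Vf) = 54.6 GPa

54.6 GPa


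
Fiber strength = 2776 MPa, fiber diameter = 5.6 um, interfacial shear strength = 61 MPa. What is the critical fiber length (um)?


Lc = sigma_f * d / (2 * tau_i) = 2776 * 5.6 / (2 * 61) = 127.4 um

127.4 um


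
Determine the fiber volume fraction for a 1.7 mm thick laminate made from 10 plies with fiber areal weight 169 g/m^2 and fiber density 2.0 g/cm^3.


Vf = n * FAW / (rho_f * h * 1000) = 10 * 169 / (2.0 * 1.7 * 1000) = 0.4971

0.4971


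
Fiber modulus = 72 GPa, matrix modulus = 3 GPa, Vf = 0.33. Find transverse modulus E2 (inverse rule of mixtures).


1/E2 = Vf/Ef + (1-Vf)/Em = 0.33/72 + 0.67/3
E2 = 4.39 GPa

4.39 GPa


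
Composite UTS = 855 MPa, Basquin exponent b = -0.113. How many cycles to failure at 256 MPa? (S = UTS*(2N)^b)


N = 0.5 * (S/UTS)^(1/b) = 0.5 * (256/855)^(1/-0.113) = 21563.2734 cycles

21563.2734 cycles


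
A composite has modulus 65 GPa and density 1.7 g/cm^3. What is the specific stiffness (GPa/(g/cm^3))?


Specific stiffness = E/rho = 65/1.7 = 38.2 GPa/(g/cm^3)

38.2 GPa/(g/cm^3)


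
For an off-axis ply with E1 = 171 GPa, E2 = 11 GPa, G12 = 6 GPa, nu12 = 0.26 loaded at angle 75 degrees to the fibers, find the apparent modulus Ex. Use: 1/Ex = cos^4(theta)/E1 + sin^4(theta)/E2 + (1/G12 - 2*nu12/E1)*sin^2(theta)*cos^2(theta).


cos^4(75) = 0.004487, sin^4(75) = 0.870513, sin^2(75)*cos^2(75) = 0.0625
1/G12 - 2*nu12/E1 = 1/6 - 2*0.26/171 = 0.163626 GPa^-1
1/Ex = 0.004487/171 + 0.870513/11 + 0.163626*0.0625 = 0.0893904 GPa^-1
Ex = 11.19 GPa

11.19 GPa


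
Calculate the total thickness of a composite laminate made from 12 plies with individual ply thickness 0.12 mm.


h = n * t_ply = 12 * 0.12 = 1.44 mm

1.44 mm


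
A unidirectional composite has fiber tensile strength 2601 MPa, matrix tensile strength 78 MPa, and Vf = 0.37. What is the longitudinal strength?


sigma_1 = sigma_f*Vf + sigma_m*(1-Vf) = 2601*0.37 + 78*0.63 = 1011.5 MPa

1011.5 MPa


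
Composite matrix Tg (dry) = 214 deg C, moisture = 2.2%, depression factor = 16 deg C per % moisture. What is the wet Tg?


Tg_wet = Tg_dry - k*moisture = 214 - 16*2.2 = 178.8 deg C

178.8 deg C


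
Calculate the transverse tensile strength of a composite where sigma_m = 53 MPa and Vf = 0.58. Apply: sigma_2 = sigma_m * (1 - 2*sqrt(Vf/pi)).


factor = 1 - 2*sqrt(0.58/pi) = 0.1407
sigma_2 = 53 * 0.1407 = 7.45 MPa

7.45 MPa


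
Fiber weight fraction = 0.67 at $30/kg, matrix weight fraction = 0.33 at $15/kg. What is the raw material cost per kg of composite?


Cost = cost_f*Wf + cost_m*Wm = 30*0.67 + 15*0.33 = $25.05/kg

$25.05/kg


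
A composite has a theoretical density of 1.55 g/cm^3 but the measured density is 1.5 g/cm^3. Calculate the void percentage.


Void% = (rho_theo - rho_actual)/rho_theo * 100 = (1.55 - 1.5)/1.55 * 100 = 3.23%

3.23%


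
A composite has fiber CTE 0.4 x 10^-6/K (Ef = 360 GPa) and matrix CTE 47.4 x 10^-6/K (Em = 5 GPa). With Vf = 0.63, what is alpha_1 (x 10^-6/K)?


E1 = Ef*Vf + Em*(1-Vf) = 228.65
alpha_1 = (alpha_f*Ef*Vf + alpha_m*Em*(1-Vf))/E1 = 0.78 x 10^-6/K

0.78 x 10^-6/K


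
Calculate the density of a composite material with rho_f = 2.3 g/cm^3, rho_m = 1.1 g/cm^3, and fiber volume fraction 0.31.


rho_c = rho_f*Vf + rho_m*(1-Vf) = 2.3*0.31 + 1.1*0.69 = 1.472 g/cm^3

1.472 g/cm^3


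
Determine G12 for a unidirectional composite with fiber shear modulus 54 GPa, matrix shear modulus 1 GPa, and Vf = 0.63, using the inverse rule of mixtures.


1/G12 = Vf/Gf + (1-Vf)/Gm = 0.63/54 + 0.37/1
G12 = 2.62 GPa

2.62 GPa


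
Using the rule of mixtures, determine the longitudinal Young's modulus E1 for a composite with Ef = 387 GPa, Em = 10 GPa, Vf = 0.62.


E1 = Ef*Vf + Em*(1-Vf) = 387*0.62 + 10*0.38 = 243.74 GPa

243.74 GPa


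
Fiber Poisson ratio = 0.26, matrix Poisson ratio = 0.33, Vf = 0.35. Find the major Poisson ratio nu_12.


nu_12 = nu_f*Vf + nu_m*(1-Vf) = 0.26*0.35 + 0.33*0.65 = 0.3055

0.3055


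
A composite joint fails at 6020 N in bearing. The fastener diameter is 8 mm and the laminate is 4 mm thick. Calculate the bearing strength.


sigma_br = F/(d*h) = 6020/(8*4) = 188.1 MPa

188.1 MPa


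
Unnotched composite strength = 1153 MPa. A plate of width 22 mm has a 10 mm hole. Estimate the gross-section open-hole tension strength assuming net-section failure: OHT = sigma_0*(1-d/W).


OHT = sigma_0*(1-d/W) = 1153*(1-10/22) = 628.9 MPa

628.9 MPa


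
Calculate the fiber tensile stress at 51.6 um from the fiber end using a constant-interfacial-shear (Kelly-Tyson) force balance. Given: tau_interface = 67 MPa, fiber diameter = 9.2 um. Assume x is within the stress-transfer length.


Force balance: sigma_f * (pi*d^2/4) = tau * (pi*d) * x  ->  sigma_f = 4 * tau * x / d
sigma_f = 4 * 67 * 51.6 / 9.2 = 1503.1 MPa

1503.1 MPa


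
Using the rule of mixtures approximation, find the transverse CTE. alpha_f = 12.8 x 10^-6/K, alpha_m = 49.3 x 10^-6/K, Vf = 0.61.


alpha_2 = alpha_f*Vf + alpha_m*(1-Vf) = 12.8*0.61 + 49.3*0.39 = 27.0 x 10^-6/K

27.0 x 10^-6/K


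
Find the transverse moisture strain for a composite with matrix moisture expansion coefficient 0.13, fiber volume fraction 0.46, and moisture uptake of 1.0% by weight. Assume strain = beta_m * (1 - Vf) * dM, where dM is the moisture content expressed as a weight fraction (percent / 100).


dM = 1.0/100 = 0.01
strain = beta_m * (1-Vf) * dM = 0.13 * 0.54 * 0.01 = 0.000702

0.000702


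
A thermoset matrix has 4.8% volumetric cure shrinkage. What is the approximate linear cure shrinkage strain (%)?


Linear shrinkage ≈ vol_shrink/3 = 4.8/3 = 1.6%

1.6%


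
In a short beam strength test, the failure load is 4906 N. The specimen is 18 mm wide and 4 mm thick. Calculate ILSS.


ILSS = 3F/(4bh) = 3*4906/(4*18*4) = 51.1 MPa

51.1 MPa


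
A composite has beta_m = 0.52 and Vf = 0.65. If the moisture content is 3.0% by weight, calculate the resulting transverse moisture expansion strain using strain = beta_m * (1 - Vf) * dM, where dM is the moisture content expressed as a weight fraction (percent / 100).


dM = 3.0/100 = 0.03
strain = beta_m * (1-Vf) * dM = 0.52 * 0.35 * 0.03 = 0.00546

0.00546


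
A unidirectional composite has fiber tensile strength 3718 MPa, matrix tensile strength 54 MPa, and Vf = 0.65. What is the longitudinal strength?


sigma_1 = sigma_f*Vf + sigma_m*(1-Vf) = 3718*0.65 + 54*0.35 = 2435.6 MPa

2435.6 MPa


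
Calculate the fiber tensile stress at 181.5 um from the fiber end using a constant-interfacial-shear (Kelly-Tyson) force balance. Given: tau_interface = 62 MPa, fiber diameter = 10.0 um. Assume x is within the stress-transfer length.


Force balance: sigma_f * (pi*d^2/4) = tau * (pi*d) * x  ->  sigma_f = 4 * tau * x / d
sigma_f = 4 * 62 * 181.5 / 10.0 = 4501.2 MPa

4501.2 MPa


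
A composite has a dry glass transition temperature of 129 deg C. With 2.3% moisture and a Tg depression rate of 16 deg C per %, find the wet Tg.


Tg_wet = Tg_dry - k*moisture = 129 - 16*2.3 = 92.2 deg C

92.2 deg C


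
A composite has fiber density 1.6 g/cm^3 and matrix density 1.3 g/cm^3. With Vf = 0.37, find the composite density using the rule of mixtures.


rho_c = rho_f*Vf + rho_m*(1-Vf) = 1.6*0.37 + 1.3*0.63 = 1.411 g/cm^3

1.411 g/cm^3


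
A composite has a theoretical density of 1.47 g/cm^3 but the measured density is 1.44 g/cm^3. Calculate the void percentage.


Void% = (rho_theo - rho_actual)/rho_theo * 100 = (1.47 - 1.44)/1.47 * 100 = 2.04%

2.04%


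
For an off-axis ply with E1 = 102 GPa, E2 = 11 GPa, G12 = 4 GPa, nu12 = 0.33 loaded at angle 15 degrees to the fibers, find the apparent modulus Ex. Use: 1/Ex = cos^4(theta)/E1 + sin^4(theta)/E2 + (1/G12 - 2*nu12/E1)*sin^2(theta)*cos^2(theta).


cos^4(15) = 0.870513, sin^4(15) = 0.004487, sin^2(15)*cos^2(15) = 0.0625
1/G12 - 2*nu12/E1 = 1/4 - 2*0.33/102 = 0.243529 GPa^-1
1/Ex = 0.870513/102 + 0.004487/11 + 0.243529*0.0625 = 0.024163 GPa^-1
Ex = 41.39 GPa

41.39 GPa


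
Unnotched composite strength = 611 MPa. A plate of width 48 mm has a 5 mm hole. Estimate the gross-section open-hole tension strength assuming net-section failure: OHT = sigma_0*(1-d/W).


OHT = sigma_0*(1-d/W) = 611*(1-5/48) = 547.4 MPa

547.4 MPa


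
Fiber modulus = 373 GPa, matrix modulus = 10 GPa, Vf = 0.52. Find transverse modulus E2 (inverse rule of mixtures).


1/E2 = Vf/Ef + (1-Vf)/Em = 0.52/373 + 0.48/10
E2 = 20.25 GPa

20.25 GPa


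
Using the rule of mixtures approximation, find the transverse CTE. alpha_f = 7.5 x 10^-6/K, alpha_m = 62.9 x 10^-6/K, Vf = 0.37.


alpha_2 = alpha_f*Vf + alpha_m*(1-Vf) = 7.5*0.37 + 62.9*0.63 = 42.4 x 10^-6/K

42.4 x 10^-6/K


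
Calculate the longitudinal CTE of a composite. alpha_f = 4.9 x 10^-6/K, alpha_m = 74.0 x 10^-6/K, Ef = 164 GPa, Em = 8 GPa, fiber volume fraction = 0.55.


E1 = Ef*Vf + Em*(1-Vf) = 93.8
alpha_1 = (alpha_f*Ef*Vf + alpha_m*Em*(1-Vf))/E1 = 7.55 x 10^-6/K

7.55 x 10^-6/K


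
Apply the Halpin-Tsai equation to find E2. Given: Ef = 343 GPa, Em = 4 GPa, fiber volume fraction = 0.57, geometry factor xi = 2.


eta = (Ef/Em - 1)/(Ef/Em + xi) = (85.75 - 1)/(85.75 + 2) = 0.9658
E2 = Em*(1+xi*eta*Vf)/(1-eta*Vf) = 18.7 GPa

18.7 GPa


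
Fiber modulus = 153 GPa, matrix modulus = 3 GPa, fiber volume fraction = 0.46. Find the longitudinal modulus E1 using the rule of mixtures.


E1 = Ef*Vf + Em*(1-Vf) = 153*0.46 + 3*0.54 = 72.0 GPa

72.0 GPa


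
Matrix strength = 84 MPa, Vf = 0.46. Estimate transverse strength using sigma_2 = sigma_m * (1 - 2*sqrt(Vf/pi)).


factor = 1 - 2*sqrt(0.46/pi) = 0.2347
sigma_2 = 84 * 0.2347 = 19.71 MPa

19.71 MPa


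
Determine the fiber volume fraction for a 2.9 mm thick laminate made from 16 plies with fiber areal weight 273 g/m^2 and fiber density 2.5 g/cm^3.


Vf = n * FAW / (rho_f * h * 1000) = 16 * 273 / (2.5 * 2.9 * 1000) = 0.6025

0.6025


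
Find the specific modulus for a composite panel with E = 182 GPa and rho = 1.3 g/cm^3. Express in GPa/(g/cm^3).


Specific stiffness = E/rho = 182/1.3 = 140.0 GPa/(g/cm^3)

140.0 GPa/(g/cm^3)


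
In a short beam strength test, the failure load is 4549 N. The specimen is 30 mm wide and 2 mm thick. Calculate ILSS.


ILSS = 3F/(4bh) = 3*4549/(4*30*2) = 56.86 MPa

56.86 MPa


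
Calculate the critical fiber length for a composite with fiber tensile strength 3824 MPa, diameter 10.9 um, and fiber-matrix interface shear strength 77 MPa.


Lc = sigma_f * d / (2 * tau_i) = 3824 * 10.9 / (2 * 77) = 270.7 um

270.7 um


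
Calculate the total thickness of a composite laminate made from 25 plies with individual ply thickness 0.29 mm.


h = n * t_ply = 25 * 0.29 = 7.25 mm

7.25 mm


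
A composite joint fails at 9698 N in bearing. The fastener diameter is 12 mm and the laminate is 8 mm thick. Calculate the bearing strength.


sigma_br = F/(d*h) = 9698/(12*8) = 101.0 MPa

101.0 MPa
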